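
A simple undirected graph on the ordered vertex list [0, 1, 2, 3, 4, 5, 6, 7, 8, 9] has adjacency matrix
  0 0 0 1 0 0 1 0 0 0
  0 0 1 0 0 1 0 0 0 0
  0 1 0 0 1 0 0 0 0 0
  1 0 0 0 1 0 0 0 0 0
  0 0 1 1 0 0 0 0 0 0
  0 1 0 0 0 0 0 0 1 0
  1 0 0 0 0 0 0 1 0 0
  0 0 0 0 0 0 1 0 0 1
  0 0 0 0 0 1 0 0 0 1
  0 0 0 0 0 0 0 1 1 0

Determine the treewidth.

A width-2 tree decomposition is:
Bags: B1 = {5, 8, 9}  B2 = {1, 5, 9}  B3 = {1, 2, 9}  B4 = {2, 4, 9}  B5 = {3, 4, 9}  B6 = {0, 3, 9}  B7 = {0, 6, 9}  B8 = {6, 7, 9}
Tree: B1–B2, B2–B3, B3–B4, B4–B5, B5–B6, B6–B7, B7–B8
Every bag has size at most 3, so the width is 3 − 1 = 2 and tw(G) ≤ 2. For the lower bound, G contains the cycle 9–8–5–1–2–4–3–0–6–7–9, so G is not a forest; only forests have treewidth ≤ 1, hence tw(G) ≥ 2. Hence tw(G) = 2 exactly.

2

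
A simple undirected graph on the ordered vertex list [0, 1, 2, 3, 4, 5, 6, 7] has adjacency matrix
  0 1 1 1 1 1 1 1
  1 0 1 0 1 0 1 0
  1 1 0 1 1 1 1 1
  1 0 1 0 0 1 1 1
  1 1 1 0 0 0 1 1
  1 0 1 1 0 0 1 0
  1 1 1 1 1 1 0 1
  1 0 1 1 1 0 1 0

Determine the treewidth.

A width-4 tree decomposition is:
Bags: B1 = {0, 2, 4, 6, 7}  B2 = {0, 1, 2, 4, 6}  B3 = {0, 2, 3, 6, 7}  B4 = {0, 2, 3, 5, 6}
Tree: B1–B2, B1–B3, B3–B4
Every bag has size at most 5, so the width is 5 − 1 = 4 and tw(G) ≤ 4. For the lower bound, the 5 vertices {0, 1, 2, 4, 6} are pairwise adjacent, and any tree decomposition puts a clique entirely inside one bag — forcing width ≥ 4. Therefore the treewidth is 4.

4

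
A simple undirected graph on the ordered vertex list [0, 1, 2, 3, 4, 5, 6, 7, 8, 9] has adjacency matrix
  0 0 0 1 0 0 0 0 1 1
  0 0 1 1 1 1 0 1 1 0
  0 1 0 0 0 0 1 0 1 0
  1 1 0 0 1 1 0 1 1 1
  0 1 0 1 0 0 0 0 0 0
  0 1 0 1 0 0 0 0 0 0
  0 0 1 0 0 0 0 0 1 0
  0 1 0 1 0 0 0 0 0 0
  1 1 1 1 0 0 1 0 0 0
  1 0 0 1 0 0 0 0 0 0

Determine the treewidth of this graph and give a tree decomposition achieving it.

Treewidth 2.
One such decomposition:
Bags: B1 = {1, 3, 4}  B2 = {1, 3, 8}  B3 = {1, 2, 8}  B4 = {2, 6, 8}  B5 = {0, 3, 8}  B6 = {0, 3, 9}  B7 = {1, 3, 5}  B8 = {1, 3, 7}
Tree: B1–B2, B2–B3, B3–B4, B2–B5, B5–B6, B1–B7, B7–B8

Each bag holds 3 vertices, so the decomposition has width 2, which upper-bounds the treewidth. Conversely, {1, 2, 8} is a clique of size 3, and the vertices of any clique must share a bag in every tree decomposition; so some bag has ≥ 3 vertices and tw(G) ≥ 2. Therefore the treewidth is 2.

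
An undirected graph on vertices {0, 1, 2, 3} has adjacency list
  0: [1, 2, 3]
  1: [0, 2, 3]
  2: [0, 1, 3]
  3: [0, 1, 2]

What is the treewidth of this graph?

A width-3 tree decomposition is:
Bags: B1 = {0, 1, 2, 3}
Tree: (single bag)
With just one bag of size 4, the width is 4 − 1 = 3, so tw(G) ≤ 3. Conversely, {0, 1, 2, 3} is a clique of size 4, and the vertices of any clique must share a bag in every tree decomposition; so some bag has ≥ 4 vertices and tw(G) ≥ 3. Combining the bounds, tw(G) = 3.

3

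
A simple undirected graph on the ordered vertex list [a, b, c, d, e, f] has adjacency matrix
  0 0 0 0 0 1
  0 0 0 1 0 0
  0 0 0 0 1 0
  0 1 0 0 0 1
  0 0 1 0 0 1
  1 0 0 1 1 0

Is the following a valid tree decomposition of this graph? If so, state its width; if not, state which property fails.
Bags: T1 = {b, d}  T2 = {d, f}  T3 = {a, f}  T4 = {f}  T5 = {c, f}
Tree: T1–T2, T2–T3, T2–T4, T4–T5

A tree decomposition must satisfy three properties: every vertex lies in some bag; for every edge, both endpoints lie together in some bag; and for every vertex, the bags containing it form a connected subtree. Here vertex e appears in no bag, so the decomposition is invalid.

No — vertex e appears in no bag.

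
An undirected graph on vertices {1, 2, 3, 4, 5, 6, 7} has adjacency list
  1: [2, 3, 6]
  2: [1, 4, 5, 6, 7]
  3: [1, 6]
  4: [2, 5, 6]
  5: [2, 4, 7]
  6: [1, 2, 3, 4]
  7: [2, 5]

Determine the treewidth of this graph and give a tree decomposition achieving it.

Treewidth 2.
One optimal decomposition is:
Bags: B1 = {2, 4, 5}  B2 = {2, 5, 7}  B3 = {2, 4, 6}  B4 = {1, 2, 6}  B5 = {1, 3, 6}
Tree: B1–B2, B1–B3, B3–B4, B4–B5

Each bag holds 3 vertices, so the decomposition has width 2, which upper-bounds the treewidth. For the lower bound, the 3 vertices {1, 2, 6} are pairwise adjacent, and any tree decomposition puts a clique entirely inside one bag — forcing width ≥ 2. The upper and lower bounds meet at 2, so that is the treewidth.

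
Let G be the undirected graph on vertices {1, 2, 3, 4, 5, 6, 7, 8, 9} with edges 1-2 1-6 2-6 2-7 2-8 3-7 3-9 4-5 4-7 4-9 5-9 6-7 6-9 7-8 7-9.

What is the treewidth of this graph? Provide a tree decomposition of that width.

Treewidth 2.
One optimal decomposition is:
Bags: B1 = {2, 6, 7}  B2 = {1, 2, 6}  B3 = {6, 7, 9}  B4 = {4, 7, 9}  B5 = {2, 7, 8}  B6 = {3, 7, 9}  B7 = {4, 5, 9}
Tree: B1–B2, B1–B3, B3–B4, B1–B5, B3–B6, B4–B7

Every bag has size at most 3, so the width is 3 − 1 = 2 and tw(G) ≤ 2. For the lower bound, the 3 vertices {1, 2, 6} are pairwise adjacent, and any tree decomposition puts a clique entirely inside one bag — forcing width ≥ 2. Hence tw(G) = 2 exactly.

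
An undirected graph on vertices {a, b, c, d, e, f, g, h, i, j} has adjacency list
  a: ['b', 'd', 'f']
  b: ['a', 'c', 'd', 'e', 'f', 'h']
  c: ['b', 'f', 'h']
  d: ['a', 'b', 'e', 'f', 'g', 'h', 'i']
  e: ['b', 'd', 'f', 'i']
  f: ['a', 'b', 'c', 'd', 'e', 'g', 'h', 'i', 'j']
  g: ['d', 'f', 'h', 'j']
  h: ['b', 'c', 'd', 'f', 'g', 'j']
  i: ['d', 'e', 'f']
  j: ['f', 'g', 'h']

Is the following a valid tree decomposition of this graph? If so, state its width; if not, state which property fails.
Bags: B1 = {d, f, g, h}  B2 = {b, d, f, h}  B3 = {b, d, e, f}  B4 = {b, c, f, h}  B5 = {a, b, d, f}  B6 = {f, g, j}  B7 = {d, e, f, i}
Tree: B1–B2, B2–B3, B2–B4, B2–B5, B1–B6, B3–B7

A tree decomposition must satisfy three properties: every vertex lies in some bag; for every edge, both endpoints lie together in some bag; and for every vertex, the bags containing it form a connected subtree. Here edge (h,j) lies in no bag, so the decomposition is invalid.

No — edge (h,j) lies in no bag.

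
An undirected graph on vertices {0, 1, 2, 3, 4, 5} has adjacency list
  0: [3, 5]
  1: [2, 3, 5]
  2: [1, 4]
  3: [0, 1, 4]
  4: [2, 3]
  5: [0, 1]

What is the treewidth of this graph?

A width-2 tree decomposition is:
Bags: B1 = {2, 3, 4}  B2 = {1, 2, 3}  B3 = {0, 1, 3}  B4 = {0, 1, 5}
Tree: B1–B2, B2–B3, B3–B4
Every bag has size at most 3, so the width is 3 − 1 = 2 and tw(G) ≤ 2. For the lower bound, G contains the cycle 4–2–1–3–4, so G is not a forest; only forests have treewidth ≤ 1, hence tw(G) ≥ 2. Hence tw(G) = 2 exactly.

2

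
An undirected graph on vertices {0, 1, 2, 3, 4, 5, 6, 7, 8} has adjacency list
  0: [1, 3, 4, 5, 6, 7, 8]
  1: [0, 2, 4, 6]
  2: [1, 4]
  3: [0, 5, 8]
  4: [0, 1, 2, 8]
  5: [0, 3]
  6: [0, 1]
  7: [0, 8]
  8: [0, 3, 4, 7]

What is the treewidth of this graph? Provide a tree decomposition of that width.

Each bag holds 3 vertices, so the decomposition has width 2, which upper-bounds the treewidth. For the lower bound, the 3 vertices {0, 3, 8} are pairwise adjacent, and any tree decomposition puts a clique entirely inside one bag — forcing width ≥ 2. Hence tw(G) = 2 exactly.

Treewidth 2.
Bags: B1 = {0, 1, 4}  B2 = {0, 4, 8}  B3 = {0, 3, 8}  B4 = {1, 2, 4}  B5 = {0, 7, 8}  B6 = {0, 3, 5}  B7 = {0, 1, 6}
Tree: B1–B2, B2–B3, B1–B4, B3–B5, B3–B6, B1–B7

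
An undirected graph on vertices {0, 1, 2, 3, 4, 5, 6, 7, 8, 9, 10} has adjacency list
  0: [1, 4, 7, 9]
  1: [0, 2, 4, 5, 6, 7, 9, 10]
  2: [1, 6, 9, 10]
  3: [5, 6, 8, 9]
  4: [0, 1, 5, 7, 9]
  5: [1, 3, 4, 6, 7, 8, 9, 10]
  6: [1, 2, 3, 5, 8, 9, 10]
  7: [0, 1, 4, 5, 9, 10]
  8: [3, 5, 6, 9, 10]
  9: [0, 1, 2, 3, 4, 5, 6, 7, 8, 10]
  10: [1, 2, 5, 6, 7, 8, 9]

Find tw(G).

4

A width-4 tree decomposition is:
Bags: B1 = {5, 6, 8, 9, 10}  B2 = {1, 5, 6, 9, 10}  B3 = {1, 2, 6, 9, 10}  B4 = {1, 5, 7, 9, 10}  B5 = {1, 4, 5, 7, 9}  B6 = {0, 1, 4, 7, 9}  B7 = {3, 5, 6, 8, 9}
Tree: B1–B2, B2–B3, B2–B4, B4–B5, B5–B6, B1–B7
The largest bag has 5 vertices, giving width 4; this decomposition certifies tw(G) ≤ 4. Conversely, {5, 6, 8, 9, 10} is a clique of size 5, and the vertices of any clique must share a bag in every tree decomposition; so some bag has ≥ 5 vertices and tw(G) ≥ 4. The upper and lower bounds meet at 4, so that is the treewidth.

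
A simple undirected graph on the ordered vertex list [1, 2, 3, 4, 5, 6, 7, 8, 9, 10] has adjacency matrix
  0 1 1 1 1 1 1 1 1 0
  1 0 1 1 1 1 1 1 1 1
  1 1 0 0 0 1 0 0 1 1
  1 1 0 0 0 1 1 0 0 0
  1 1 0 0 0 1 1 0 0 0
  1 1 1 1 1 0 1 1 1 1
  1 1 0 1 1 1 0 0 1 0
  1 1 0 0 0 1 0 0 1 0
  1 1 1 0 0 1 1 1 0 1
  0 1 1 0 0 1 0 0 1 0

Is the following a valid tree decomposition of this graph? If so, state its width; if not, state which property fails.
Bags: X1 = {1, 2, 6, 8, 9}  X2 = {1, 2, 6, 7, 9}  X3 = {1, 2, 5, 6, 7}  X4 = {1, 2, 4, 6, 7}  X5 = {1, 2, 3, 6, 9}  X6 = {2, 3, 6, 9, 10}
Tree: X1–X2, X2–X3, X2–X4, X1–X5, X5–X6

Every vertex of G appears in some bag (union = {1, 2, 3, 4, 5, 6, 7, 8, 9, 10}); every edge is covered by a bag; and for each vertex v the set of bags containing v is connected in the bag tree. The decomposition is therefore valid. The largest bag has 5 vertices, so the width is 4.

Yes; width 4.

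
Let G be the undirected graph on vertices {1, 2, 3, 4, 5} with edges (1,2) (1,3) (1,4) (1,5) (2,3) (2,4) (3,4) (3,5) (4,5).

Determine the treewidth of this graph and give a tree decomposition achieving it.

Each bag holds 4 vertices, so the decomposition has width 3, which upper-bounds the treewidth. Conversely, {1, 2, 3, 4} is a clique of size 4, and the vertices of any clique must share a bag in every tree decomposition; so some bag has ≥ 4 vertices and tw(G) ≥ 3. Therefore the treewidth is 3.

Treewidth 3.
One optimal decomposition is:
Bags: B1 = {1, 2, 3, 4}  B2 = {1, 3, 4, 5}
Tree: B1–B2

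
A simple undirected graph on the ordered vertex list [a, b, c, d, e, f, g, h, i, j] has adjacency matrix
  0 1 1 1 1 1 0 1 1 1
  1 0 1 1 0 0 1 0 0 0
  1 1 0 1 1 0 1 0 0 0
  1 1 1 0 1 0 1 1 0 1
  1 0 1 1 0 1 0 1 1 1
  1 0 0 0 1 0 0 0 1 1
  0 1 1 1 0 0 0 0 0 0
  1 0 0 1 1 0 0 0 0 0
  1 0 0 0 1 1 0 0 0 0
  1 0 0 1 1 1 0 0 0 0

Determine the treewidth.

3

A width-3 tree decomposition is:
Bags: B1 = {a, c, d, e}  B2 = {a, d, e, h}  B3 = {a, d, e, j}  B4 = {a, b, c, d}  B5 = {a, e, f, j}  B6 = {b, c, d, g}  B7 = {a, e, f, i}
Tree: B1–B2, B1–B3, B1–B4, B3–B5, B4–B6, B5–B7
The largest bag has 4 vertices, giving width 3; this decomposition certifies tw(G) ≤ 3. Conversely, {b, c, d, g} is a clique of size 4, and the vertices of any clique must share a bag in every tree decomposition; so some bag has ≥ 4 vertices and tw(G) ≥ 3. The upper and lower bounds meet at 3, so that is the treewidth.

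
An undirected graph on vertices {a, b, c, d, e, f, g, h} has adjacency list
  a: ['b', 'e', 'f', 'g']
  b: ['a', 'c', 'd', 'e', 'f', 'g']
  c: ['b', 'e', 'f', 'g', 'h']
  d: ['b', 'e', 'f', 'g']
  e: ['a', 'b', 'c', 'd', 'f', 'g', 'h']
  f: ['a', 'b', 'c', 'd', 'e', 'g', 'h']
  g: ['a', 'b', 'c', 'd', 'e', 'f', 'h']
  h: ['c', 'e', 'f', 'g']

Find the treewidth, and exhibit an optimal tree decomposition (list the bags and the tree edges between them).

Treewidth 4.
One optimal decomposition is:
Bags: B1 = {b, c, e, f, g}  B2 = {c, e, f, g, h}  B3 = {a, b, e, f, g}  B4 = {b, d, e, f, g}
Tree: B1–B2, B1–B3, B1–B4

The largest bag has 5 vertices, giving width 4; this decomposition certifies tw(G) ≤ 4. Conversely, {c, e, f, g, h} is a clique of size 5, and the vertices of any clique must share a bag in every tree decomposition; so some bag has ≥ 5 vertices and tw(G) ≥ 4. Hence tw(G) = 4 exactly.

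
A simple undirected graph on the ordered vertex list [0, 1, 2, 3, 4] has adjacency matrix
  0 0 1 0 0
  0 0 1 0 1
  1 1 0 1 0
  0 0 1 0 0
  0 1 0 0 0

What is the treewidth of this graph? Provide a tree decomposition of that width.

The largest bag has 2 vertices, giving width 1; this decomposition certifies tw(G) ≤ 1. G has an edge, so its treewidth is at least 1. The upper and lower bounds meet at 1, so that is the treewidth.

Treewidth 1.
One optimal decomposition is:
Bags: B1 = {2, 3}  B2 = {1, 2}  B3 = {0, 2}  B4 = {1, 4}
Tree: B1–B2, B2–B3, B2–B4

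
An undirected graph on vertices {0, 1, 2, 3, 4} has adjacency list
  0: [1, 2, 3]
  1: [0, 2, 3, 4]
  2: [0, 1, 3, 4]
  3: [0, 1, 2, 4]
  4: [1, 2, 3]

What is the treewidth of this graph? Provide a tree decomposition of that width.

Each bag holds 4 vertices, so the decomposition has width 3, which upper-bounds the treewidth. For the lower bound, the 4 vertices {0, 1, 2, 3} are pairwise adjacent, and any tree decomposition puts a clique entirely inside one bag — forcing width ≥ 3. Hence tw(G) = 3 exactly.

Treewidth 3.
One such decomposition:
Bags: B1 = {0, 1, 2, 3}  B2 = {1, 2, 3, 4}
Tree: B1–B2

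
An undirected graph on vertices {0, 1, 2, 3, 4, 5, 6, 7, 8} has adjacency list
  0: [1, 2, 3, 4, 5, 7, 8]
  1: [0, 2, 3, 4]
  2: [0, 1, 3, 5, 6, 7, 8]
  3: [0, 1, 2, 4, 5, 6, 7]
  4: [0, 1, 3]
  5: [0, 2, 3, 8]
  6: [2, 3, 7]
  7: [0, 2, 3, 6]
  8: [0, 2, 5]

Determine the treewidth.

3

A width-3 tree decomposition is:
Bags: B1 = {0, 2, 3, 7}  B2 = {0, 1, 2, 3}  B3 = {0, 2, 3, 5}  B4 = {0, 1, 3, 4}  B5 = {2, 3, 6, 7}  B6 = {0, 2, 5, 8}
Tree: B1–B2, B2–B3, B2–B4, B1–B5, B3–B6
Every bag has size at most 4, so the width is 4 − 1 = 3 and tw(G) ≤ 3. Conversely, {0, 2, 5, 8} is a clique of size 4, and the vertices of any clique must share a bag in every tree decomposition; so some bag has ≥ 4 vertices and tw(G) ≥ 3. Hence tw(G) = 3 exactly.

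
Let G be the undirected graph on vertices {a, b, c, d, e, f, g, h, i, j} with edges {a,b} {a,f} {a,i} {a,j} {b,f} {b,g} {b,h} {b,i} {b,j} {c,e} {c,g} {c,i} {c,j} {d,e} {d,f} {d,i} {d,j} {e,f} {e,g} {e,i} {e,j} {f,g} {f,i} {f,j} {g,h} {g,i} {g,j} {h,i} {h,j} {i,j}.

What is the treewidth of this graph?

4

A width-4 tree decomposition is:
Bags: B1 = {e, f, g, i, j}  B2 = {b, f, g, i, j}  B3 = {c, e, g, i, j}  B4 = {d, e, f, i, j}  B5 = {b, g, h, i, j}  B6 = {a, b, f, i, j}
Tree: B1–B2, B1–B3, B1–B4, B2–B5, B2–B6
The largest bag has 5 vertices, giving width 4; this decomposition certifies tw(G) ≤ 4. For the lower bound, the 5 vertices {b, g, h, i, j} are pairwise adjacent, and any tree decomposition puts a clique entirely inside one bag — forcing width ≥ 4. Hence tw(G) = 4 exactly.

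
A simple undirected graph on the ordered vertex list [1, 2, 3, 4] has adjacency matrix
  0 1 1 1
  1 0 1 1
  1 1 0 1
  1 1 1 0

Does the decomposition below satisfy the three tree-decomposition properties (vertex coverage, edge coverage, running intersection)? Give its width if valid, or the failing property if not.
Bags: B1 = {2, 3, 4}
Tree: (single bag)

No — vertex 1 appears in no bag.

A tree decomposition must satisfy three properties: every vertex lies in some bag; for every edge, both endpoints lie together in some bag; and for every vertex, the bags containing it form a connected subtree. Here vertex 1 appears in no bag, so the decomposition is invalid.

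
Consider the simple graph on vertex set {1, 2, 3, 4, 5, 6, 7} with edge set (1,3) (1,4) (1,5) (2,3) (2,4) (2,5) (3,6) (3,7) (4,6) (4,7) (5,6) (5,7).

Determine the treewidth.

3

A width-3 tree decomposition is:
Bags: B1 = {2, 3, 4, 5}  B2 = {3, 4, 5, 7}  B3 = {3, 4, 5, 6}  B4 = {1, 3, 4, 5}
Tree: B1–B2, B2–B3, B3–B4
Every bag has size at most 4, so the width is 4 − 1 = 3 and tw(G) ≤ 3. For the lower bound: the 4 vertex sets {2,4}, {5,7}, {3}, {6} are disjoint, each induces a connected subgraph, and every pair is joined by at least one edge of G. Contracting each set to a single vertex therefore yields K_{4} as a minor, and since treewidth is minor-monotone, tw(G) ≥ tw(K_{4}) = 3. Hence tw(G) = 3 exactly.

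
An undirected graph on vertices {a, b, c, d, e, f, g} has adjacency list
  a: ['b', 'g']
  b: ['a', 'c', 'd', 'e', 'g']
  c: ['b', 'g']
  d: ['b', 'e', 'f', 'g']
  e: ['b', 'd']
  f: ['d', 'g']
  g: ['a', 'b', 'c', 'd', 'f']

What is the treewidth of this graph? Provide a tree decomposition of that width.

Every bag has size at most 3, so the width is 3 − 1 = 2 and tw(G) ≤ 2. For the lower bound, the 3 vertices {d, f, g} are pairwise adjacent, and any tree decomposition puts a clique entirely inside one bag — forcing width ≥ 2. Hence tw(G) = 2 exactly.

Treewidth 2.
Bags: B1 = {b, d, g}  B2 = {b, c, g}  B3 = {d, f, g}  B4 = {a, b, g}  B5 = {b, d, e}
Tree: B1–B2, B1–B3, B2–B4, B1–B5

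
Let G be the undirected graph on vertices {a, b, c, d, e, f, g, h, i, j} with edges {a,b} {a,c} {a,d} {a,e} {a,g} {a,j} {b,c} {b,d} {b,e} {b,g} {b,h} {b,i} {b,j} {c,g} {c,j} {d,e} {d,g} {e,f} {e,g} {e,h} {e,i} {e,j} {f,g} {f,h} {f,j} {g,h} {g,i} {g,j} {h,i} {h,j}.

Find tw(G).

4

A width-4 tree decomposition is:
Bags: B1 = {b, e, g, h, j}  B2 = {e, f, g, h, j}  B3 = {a, b, e, g, j}  B4 = {a, b, c, g, j}  B5 = {a, b, d, e, g}  B6 = {b, e, g, h, i}
Tree: B1–B2, B1–B3, B3–B4, B3–B5, B1–B6
Every bag has size at most 5, so the width is 5 − 1 = 4 and tw(G) ≤ 4. For the lower bound, the 5 vertices {e, f, g, h, j} are pairwise adjacent, and any tree decomposition puts a clique entirely inside one bag — forcing width ≥ 4. Hence tw(G) = 4 exactly.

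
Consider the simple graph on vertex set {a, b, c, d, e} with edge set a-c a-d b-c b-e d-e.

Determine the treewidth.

A width-2 tree decomposition is:
Bags: B1 = {b, d, e}  B2 = {a, b, d}  B3 = {a, b, c}
Tree: B1–B2, B2–B3
Every bag has size at most 3, so the width is 3 − 1 = 2 and tw(G) ≤ 2. For the lower bound, G contains the cycle b–e–d–a–c–b, so G is not a forest; only forests have treewidth ≤ 1, hence tw(G) ≥ 2. Hence tw(G) = 2 exactly.

2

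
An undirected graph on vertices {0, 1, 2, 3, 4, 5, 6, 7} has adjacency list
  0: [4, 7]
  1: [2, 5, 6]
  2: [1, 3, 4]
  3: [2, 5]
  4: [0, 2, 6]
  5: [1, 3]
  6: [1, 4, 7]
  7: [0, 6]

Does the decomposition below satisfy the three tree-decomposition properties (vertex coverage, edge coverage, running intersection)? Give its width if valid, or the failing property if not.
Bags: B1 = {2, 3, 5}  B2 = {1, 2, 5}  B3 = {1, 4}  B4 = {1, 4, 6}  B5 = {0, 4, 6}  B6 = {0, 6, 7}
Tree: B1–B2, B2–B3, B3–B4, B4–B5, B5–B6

A tree decomposition must satisfy three properties: every vertex lies in some bag; for every edge, both endpoints lie together in some bag; and for every vertex, the bags containing it form a connected subtree. Here edge (2,4) lies in no bag, so the decomposition is invalid.

No — edge (2,4) lies in no bag.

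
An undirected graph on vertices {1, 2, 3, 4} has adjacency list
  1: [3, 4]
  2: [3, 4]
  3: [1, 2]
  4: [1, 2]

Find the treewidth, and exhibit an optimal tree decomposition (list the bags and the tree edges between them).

Treewidth 2.
Bags: B1 = {1, 3, 4}  B2 = {2, 3, 4}
Tree: B1–B2

The largest bag has 3 vertices, giving width 2; this decomposition certifies tw(G) ≤ 2. For the lower bound, G contains the cycle 3–1–4–2–3, so G is not a forest; only forests have treewidth ≤ 1, hence tw(G) ≥ 2. Hence tw(G) = 2 exactly.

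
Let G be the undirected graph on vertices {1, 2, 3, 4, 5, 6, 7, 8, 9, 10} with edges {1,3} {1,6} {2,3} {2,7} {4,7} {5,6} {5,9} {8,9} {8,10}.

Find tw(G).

A width-1 tree decomposition is:
Bags: B1 = {4, 7}  B2 = {2, 7}  B3 = {2, 3}  B4 = {1, 3}  B5 = {1, 6}  B6 = {5, 6}  B7 = {5, 9}  B8 = {8, 9}  B9 = {8, 10}
Tree: B1–B2, B2–B3, B3–B4, B4–B5, B5–B6, B6–B7, B7–B8, B8–B9
Every bag has size at most 2, so the width is 2 − 1 = 1 and tw(G) ≤ 1. G has an edge, so its treewidth is at least 1. Therefore the treewidth is 1.

1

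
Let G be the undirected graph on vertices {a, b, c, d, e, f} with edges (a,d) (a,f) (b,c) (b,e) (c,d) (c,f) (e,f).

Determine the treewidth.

2

A width-2 tree decomposition is:
Bags: B1 = {b, e, f}  B2 = {b, c, f}  B3 = {a, c, f}  B4 = {a, c, d}
Tree: B1–B2, B2–B3, B3–B4
Every bag has size at most 3, so the width is 3 − 1 = 2 and tw(G) ≤ 2. For the lower bound, G contains the cycle e–b–c–f–e, so G is not a forest; only forests have treewidth ≤ 1, hence tw(G) ≥ 2. Hence tw(G) = 2 exactly.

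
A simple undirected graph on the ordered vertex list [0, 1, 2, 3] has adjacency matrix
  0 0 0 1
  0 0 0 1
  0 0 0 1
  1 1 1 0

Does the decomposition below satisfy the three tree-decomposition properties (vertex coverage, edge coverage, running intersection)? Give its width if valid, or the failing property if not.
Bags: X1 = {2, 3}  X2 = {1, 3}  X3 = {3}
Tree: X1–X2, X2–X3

No — vertex 0 appears in no bag.

A tree decomposition must satisfy three properties: every vertex lies in some bag; for every edge, both endpoints lie together in some bag; and for every vertex, the bags containing it form a connected subtree. Here vertex 0 appears in no bag, so the decomposition is invalid.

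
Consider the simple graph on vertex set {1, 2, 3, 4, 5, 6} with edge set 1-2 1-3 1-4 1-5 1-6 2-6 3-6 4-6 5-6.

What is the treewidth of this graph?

2

A width-2 tree decomposition is:
Bags: B1 = {1, 2, 6}  B2 = {1, 3, 6}  B3 = {1, 5, 6}  B4 = {1, 4, 6}
Tree: B1–B2, B2–B3, B2–B4
Each bag holds 3 vertices, so the decomposition has width 2, which upper-bounds the treewidth. For the lower bound, the 3 vertices {1, 2, 6} are pairwise adjacent, and any tree decomposition puts a clique entirely inside one bag — forcing width ≥ 2. Hence tw(G) = 2 exactly.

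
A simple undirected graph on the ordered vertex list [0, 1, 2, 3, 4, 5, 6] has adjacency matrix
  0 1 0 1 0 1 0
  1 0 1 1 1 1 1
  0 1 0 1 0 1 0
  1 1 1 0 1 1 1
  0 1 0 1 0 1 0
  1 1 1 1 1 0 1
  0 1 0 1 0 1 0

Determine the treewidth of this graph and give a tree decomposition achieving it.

Each bag holds 4 vertices, so the decomposition has width 3, which upper-bounds the treewidth. For the lower bound, the 4 vertices {0, 1, 3, 5} are pairwise adjacent, and any tree decomposition puts a clique entirely inside one bag — forcing width ≥ 3. Combining the bounds, tw(G) = 3.

Treewidth 3.
One optimal decomposition is:
Bags: B1 = {0, 1, 3, 5}  B2 = {1, 3, 4, 5}  B3 = {1, 3, 5, 6}  B4 = {1, 2, 3, 5}
Tree: B1–B2, B2–B3, B3–B4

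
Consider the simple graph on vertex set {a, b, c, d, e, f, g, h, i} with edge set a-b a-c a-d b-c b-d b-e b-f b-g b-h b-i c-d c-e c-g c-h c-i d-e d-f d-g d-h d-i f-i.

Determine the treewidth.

A width-3 tree decomposition is:
Bags: B1 = {b, c, d, h}  B2 = {b, c, d, i}  B3 = {b, c, d, g}  B4 = {b, c, d, e}  B5 = {a, b, c, d}  B6 = {b, d, f, i}
Tree: B1–B2, B2–B3, B2–B4, B3–B5, B2–B6
Every bag has size at most 4, so the width is 4 − 1 = 3 and tw(G) ≤ 3. On the other hand G contains the 4-clique {b, c, d, g}. A clique must lie in a single bag of any decomposition, so no decomposition can have width below 3. Hence tw(G) = 3 exactly.

3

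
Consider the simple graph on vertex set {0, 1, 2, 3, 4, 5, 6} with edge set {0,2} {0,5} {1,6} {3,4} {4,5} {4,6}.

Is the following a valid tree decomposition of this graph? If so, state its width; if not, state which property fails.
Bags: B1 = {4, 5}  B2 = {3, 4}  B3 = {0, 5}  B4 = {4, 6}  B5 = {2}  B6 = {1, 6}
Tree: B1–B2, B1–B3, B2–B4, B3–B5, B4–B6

No — edge (0,2) lies in no bag.

A tree decomposition must satisfy three properties: every vertex lies in some bag; for every edge, both endpoints lie together in some bag; and for every vertex, the bags containing it form a connected subtree. Here edge (0,2) lies in no bag, so the decomposition is invalid.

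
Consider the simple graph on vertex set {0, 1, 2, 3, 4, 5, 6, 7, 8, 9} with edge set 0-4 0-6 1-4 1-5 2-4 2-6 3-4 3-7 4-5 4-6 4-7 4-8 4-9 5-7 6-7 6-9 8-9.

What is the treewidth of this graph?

2

A width-2 tree decomposition is:
Bags: B1 = {4, 6, 7}  B2 = {4, 5, 7}  B3 = {4, 6, 9}  B4 = {2, 4, 6}  B5 = {0, 4, 6}  B6 = {3, 4, 7}  B7 = {1, 4, 5}  B8 = {4, 8, 9}
Tree: B1–B2, B1–B3, B3–B4, B3–B5, B1–B6, B2–B7, B3–B8
Each bag holds 3 vertices, so the decomposition has width 2, which upper-bounds the treewidth. Conversely, {1, 4, 5} is a clique of size 3, and the vertices of any clique must share a bag in every tree decomposition; so some bag has ≥ 3 vertices and tw(G) ≥ 2. Combining the bounds, tw(G) = 2.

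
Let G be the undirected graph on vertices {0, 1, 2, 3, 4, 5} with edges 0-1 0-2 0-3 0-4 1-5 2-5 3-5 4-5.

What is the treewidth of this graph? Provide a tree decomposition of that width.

Treewidth 2.
Bags: B1 = {0, 1, 5}  B2 = {0, 4, 5}  B3 = {0, 3, 5}  B4 = {0, 2, 5}
Tree: B1–B2, B2–B3, B3–B4

The largest bag has 3 vertices, giving width 2; this decomposition certifies tw(G) ≤ 2. Since 0–1–5–4–0 is a cycle in G, G is not acyclic. Forests are exactly the graphs of treewidth ≤ 1, so tw(G) ≥ 2. The upper and lower bounds meet at 2, so that is the treewidth.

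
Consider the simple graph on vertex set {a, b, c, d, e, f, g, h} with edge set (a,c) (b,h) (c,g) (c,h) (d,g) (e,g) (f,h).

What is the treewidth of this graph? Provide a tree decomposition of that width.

Treewidth 1.
One such decomposition:
Bags: B1 = {c, g}  B2 = {c, h}  B3 = {d, g}  B4 = {e, g}  B5 = {f, h}  B6 = {b, h}  B7 = {a, c}
Tree: B1–B2, B1–B3, B1–B4, B2–B5, B2–B6, B1–B7

Each bag holds 2 vertices, so the decomposition has width 1, which upper-bounds the treewidth. Since G has at least one edge (e.g. g–c), it is not an edgeless graph, so tw(G) ≥ 1. Therefore the treewidth is 1.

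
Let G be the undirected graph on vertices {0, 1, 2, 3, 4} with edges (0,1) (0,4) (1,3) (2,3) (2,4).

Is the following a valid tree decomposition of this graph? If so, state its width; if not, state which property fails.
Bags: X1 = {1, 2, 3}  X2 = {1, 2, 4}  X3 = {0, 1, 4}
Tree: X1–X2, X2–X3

Yes; width 2.

Every vertex of G appears in some bag (union = {0, 1, 2, 3, 4}); every edge is covered by a bag; and for each vertex v the set of bags containing v is connected in the bag tree. The decomposition is therefore valid. The largest bag has 3 vertices, so the width is 2.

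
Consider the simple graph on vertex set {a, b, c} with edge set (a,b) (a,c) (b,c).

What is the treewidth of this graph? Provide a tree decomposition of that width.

A single bag containing all 3 vertices is trivially a valid decomposition of width 2. For the lower bound, the 3 vertices {a, b, c} are pairwise adjacent, and any tree decomposition puts a clique entirely inside one bag — forcing width ≥ 2. Hence tw(G) = 2 exactly.

Treewidth 2.
Bags: B1 = {a, b, c}
Tree: (single bag)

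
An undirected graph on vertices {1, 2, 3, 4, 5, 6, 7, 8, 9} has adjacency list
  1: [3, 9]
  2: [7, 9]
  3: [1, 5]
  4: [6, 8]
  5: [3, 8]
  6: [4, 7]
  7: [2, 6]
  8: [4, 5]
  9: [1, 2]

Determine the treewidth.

2

A width-2 tree decomposition is:
Bags: B1 = {2, 7, 9}  B2 = {6, 7, 9}  B3 = {4, 6, 9}  B4 = {4, 8, 9}  B5 = {5, 8, 9}  B6 = {3, 5, 9}  B7 = {1, 3, 9}
Tree: B1–B2, B2–B3, B3–B4, B4–B5, B5–B6, B6–B7
The largest bag has 3 vertices, giving width 2; this decomposition certifies tw(G) ≤ 2. Since 9–2–7–6–4–8–5–3–1–9 is a cycle in G, G is not acyclic. Forests are exactly the graphs of treewidth ≤ 1, so tw(G) ≥ 2. Combining the bounds, tw(G) = 2.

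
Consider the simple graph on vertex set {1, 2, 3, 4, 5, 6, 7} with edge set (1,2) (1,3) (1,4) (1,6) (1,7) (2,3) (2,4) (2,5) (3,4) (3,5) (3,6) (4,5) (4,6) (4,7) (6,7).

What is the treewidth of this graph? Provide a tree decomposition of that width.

Treewidth 3.
One optimal decomposition is:
Bags: B1 = {1, 2, 3, 4}  B2 = {1, 3, 4, 6}  B3 = {1, 4, 6, 7}  B4 = {2, 3, 4, 5}
Tree: B1–B2, B2–B3, B1–B4

Each bag holds 4 vertices, so the decomposition has width 3, which upper-bounds the treewidth. On the other hand G contains the 4-clique {1, 2, 3, 4}. A clique must lie in a single bag of any decomposition, so no decomposition can have width below 3. The upper and lower bounds meet at 3, so that is the treewidth.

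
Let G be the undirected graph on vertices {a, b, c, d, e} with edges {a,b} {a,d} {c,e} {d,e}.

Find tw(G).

A width-1 tree decomposition is:
Bags: B1 = {a, b}  B2 = {a, d}  B3 = {d, e}  B4 = {c, e}
Tree: B1–B2, B2–B3, B3–B4
Each bag holds 2 vertices, so the decomposition has width 1, which upper-bounds the treewidth. G has an edge, so its treewidth is at least 1. The upper and lower bounds meet at 1, so that is the treewidth.

1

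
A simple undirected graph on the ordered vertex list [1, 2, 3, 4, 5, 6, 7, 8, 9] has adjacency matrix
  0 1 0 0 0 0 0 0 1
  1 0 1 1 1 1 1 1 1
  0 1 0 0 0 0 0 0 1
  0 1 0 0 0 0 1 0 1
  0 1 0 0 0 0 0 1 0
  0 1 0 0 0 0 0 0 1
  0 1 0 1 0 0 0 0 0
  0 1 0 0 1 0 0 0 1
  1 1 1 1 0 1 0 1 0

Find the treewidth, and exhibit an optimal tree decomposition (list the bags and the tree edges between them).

Treewidth 2.
One optimal decomposition is:
Bags: B1 = {2, 8, 9}  B2 = {2, 3, 9}  B3 = {2, 6, 9}  B4 = {2, 4, 9}  B5 = {1, 2, 9}  B6 = {2, 5, 8}  B7 = {2, 4, 7}
Tree: B1–B2, B1–B3, B2–B4, B3–B5, B1–B6, B4–B7

The largest bag has 3 vertices, giving width 2; this decomposition certifies tw(G) ≤ 2. Conversely, {1, 2, 9} is a clique of size 3, and the vertices of any clique must share a bag in every tree decomposition; so some bag has ≥ 3 vertices and tw(G) ≥ 2. The upper and lower bounds meet at 2, so that is the treewidth.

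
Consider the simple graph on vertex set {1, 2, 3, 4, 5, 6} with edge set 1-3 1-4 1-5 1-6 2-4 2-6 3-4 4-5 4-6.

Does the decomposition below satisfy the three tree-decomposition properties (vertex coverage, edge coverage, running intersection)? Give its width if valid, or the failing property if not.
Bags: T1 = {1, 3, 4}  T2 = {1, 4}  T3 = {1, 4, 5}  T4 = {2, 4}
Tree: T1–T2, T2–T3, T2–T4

A tree decomposition must satisfy three properties: every vertex lies in some bag; for every edge, both endpoints lie together in some bag; and for every vertex, the bags containing it form a connected subtree. Here vertex 6 appears in no bag, so the decomposition is invalid.

No — vertex 6 appears in no bag.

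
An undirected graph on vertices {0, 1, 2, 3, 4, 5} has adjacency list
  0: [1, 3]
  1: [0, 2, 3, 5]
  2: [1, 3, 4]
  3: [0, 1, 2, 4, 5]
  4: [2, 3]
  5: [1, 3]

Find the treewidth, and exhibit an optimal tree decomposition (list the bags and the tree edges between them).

Each bag holds 3 vertices, so the decomposition has width 2, which upper-bounds the treewidth. Conversely, {0, 1, 3} is a clique of size 3, and the vertices of any clique must share a bag in every tree decomposition; so some bag has ≥ 3 vertices and tw(G) ≥ 2. Combining the bounds, tw(G) = 2.

Treewidth 2.
One optimal decomposition is:
Bags: B1 = {1, 2, 3}  B2 = {2, 3, 4}  B3 = {1, 3, 5}  B4 = {0, 1, 3}
Tree: B1–B2, B1–B3, B1–B4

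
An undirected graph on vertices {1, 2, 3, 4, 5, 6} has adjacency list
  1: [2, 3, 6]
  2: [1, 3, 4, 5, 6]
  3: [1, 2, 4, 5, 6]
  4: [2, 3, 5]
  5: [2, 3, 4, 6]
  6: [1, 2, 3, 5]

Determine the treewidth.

3

A width-3 tree decomposition is:
Bags: B1 = {2, 3, 5, 6}  B2 = {2, 3, 4, 5}  B3 = {1, 2, 3, 6}
Tree: B1–B2, B1–B3
Every bag has size at most 4, so the width is 4 − 1 = 3 and tw(G) ≤ 3. Conversely, {1, 2, 3, 6} is a clique of size 4, and the vertices of any clique must share a bag in every tree decomposition; so some bag has ≥ 4 vertices and tw(G) ≥ 3. Hence tw(G) = 3 exactly.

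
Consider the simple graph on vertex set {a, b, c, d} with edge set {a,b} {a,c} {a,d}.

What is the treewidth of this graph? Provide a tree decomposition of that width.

Treewidth 1.
One such decomposition:
Bags: B1 = {a, b}  B2 = {a, d}  B3 = {a, c}
Tree: B1–B2, B1–B3

Every bag has size at most 2, so the width is 2 − 1 = 1 and tw(G) ≤ 1. Any graph with an edge has treewidth ≥ 1, and G has the edge b–a. The upper and lower bounds meet at 1, so that is the treewidth.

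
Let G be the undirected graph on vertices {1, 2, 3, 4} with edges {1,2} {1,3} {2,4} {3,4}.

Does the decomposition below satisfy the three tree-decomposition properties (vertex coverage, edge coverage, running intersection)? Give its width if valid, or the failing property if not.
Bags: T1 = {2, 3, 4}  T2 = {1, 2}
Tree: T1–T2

No — edge (3,1) lies in no bag.

A tree decomposition must satisfy three properties: every vertex lies in some bag; for every edge, both endpoints lie together in some bag; and for every vertex, the bags containing it form a connected subtree. Here edge (3,1) lies in no bag, so the decomposition is invalid.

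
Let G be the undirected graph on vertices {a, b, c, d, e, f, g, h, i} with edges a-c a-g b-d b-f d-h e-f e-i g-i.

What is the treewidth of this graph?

1

A width-1 tree decomposition is:
Bags: B1 = {a, c}  B2 = {a, g}  B3 = {g, i}  B4 = {e, i}  B5 = {e, f}  B6 = {b, f}  B7 = {b, d}  B8 = {d, h}
Tree: B1–B2, B2–B3, B3–B4, B4–B5, B5–B6, B6–B7, B7–B8
Each bag holds 2 vertices, so the decomposition has width 1, which upper-bounds the treewidth. G has an edge, so its treewidth is at least 1. Therefore the treewidth is 1.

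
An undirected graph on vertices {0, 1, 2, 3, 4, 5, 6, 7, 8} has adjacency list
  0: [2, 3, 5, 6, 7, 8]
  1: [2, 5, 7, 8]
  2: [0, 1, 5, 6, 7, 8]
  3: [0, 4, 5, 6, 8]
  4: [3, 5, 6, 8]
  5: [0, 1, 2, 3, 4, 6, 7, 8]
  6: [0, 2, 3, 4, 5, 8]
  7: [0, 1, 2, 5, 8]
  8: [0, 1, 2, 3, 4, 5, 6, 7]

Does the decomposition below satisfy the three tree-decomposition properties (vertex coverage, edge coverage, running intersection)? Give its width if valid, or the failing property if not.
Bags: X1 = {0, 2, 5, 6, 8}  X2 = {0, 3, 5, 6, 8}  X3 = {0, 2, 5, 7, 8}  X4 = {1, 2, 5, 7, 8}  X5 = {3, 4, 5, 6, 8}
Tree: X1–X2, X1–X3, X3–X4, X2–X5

Yes; width 4.

Checking the three conditions: (i) the bags cover all of {0, 1, 2, 3, 4, 5, 6, 7, 8}; (ii) for each edge, some bag contains both endpoints; (iii) the bags containing any fixed vertex form a subtree. All hold, so the decomposition is valid with width 5 − 1 = 4.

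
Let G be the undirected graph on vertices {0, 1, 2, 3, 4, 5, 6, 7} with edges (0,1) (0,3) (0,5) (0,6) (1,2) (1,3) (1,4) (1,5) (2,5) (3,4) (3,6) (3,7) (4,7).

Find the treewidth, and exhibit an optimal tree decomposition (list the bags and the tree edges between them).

Treewidth 2.
One such decomposition:
Bags: B1 = {0, 1, 3}  B2 = {1, 3, 4}  B3 = {3, 4, 7}  B4 = {0, 3, 6}  B5 = {0, 1, 5}  B6 = {1, 2, 5}
Tree: B1–B2, B2–B3, B1–B4, B1–B5, B5–B6

Each bag holds 3 vertices, so the decomposition has width 2, which upper-bounds the treewidth. Conversely, {0, 1, 3} is a clique of size 3, and the vertices of any clique must share a bag in every tree decomposition; so some bag has ≥ 3 vertices and tw(G) ≥ 2. Hence tw(G) = 2 exactly.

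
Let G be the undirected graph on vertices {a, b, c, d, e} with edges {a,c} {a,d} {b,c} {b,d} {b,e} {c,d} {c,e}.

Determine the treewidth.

A width-2 tree decomposition is:
Bags: B1 = {b, c, d}  B2 = {a, c, d}  B3 = {b, c, e}
Tree: B1–B2, B1–B3
The largest bag has 3 vertices, giving width 2; this decomposition certifies tw(G) ≤ 2. For the lower bound, the 3 vertices {a, c, d} are pairwise adjacent, and any tree decomposition puts a clique entirely inside one bag — forcing width ≥ 2. Hence tw(G) = 2 exactly.

2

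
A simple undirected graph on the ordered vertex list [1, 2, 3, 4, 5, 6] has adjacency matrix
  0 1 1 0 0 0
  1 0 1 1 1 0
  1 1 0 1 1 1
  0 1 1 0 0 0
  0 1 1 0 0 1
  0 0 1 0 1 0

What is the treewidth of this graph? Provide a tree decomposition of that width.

Each bag holds 3 vertices, so the decomposition has width 2, which upper-bounds the treewidth. For the lower bound, the 3 vertices {1, 2, 3} are pairwise adjacent, and any tree decomposition puts a clique entirely inside one bag — forcing width ≥ 2. The upper and lower bounds meet at 2, so that is the treewidth.

Treewidth 2.
One such decomposition:
Bags: B1 = {2, 3, 5}  B2 = {2, 3, 4}  B3 = {1, 2, 3}  B4 = {3, 5, 6}
Tree: B1–B2, B2–B3, B1–B4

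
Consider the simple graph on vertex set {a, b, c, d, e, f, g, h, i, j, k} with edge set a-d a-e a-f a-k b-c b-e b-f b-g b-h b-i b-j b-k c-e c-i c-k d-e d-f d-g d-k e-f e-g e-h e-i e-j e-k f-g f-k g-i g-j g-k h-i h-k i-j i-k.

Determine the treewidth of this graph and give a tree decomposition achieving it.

The largest bag has 5 vertices, giving width 4; this decomposition certifies tw(G) ≤ 4. On the other hand G contains the 5-clique {b, e, g, i, j}. A clique must lie in a single bag of any decomposition, so no decomposition can have width below 4. The upper and lower bounds meet at 4, so that is the treewidth.

Treewidth 4.
One such decomposition:
Bags: B1 = {b, e, g, i, k}  B2 = {b, e, f, g, k}  B3 = {d, e, f, g, k}  B4 = {a, d, e, f, k}  B5 = {b, e, g, i, j}  B6 = {b, e, h, i, k}  B7 = {b, c, e, i, k}
Tree: B1–B2, B2–B3, B3–B4, B1–B5, B1–B6, B6–B7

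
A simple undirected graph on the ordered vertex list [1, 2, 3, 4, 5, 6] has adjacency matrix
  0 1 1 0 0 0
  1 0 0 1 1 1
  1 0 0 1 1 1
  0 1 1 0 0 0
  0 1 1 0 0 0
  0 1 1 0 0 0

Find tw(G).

A width-2 tree decomposition is:
Bags: B1 = {2, 3, 6}  B2 = {2, 3, 4}  B3 = {2, 3, 5}  B4 = {1, 2, 3}
Tree: B1–B2, B2–B3, B3–B4
Every bag has size at most 3, so the width is 3 − 1 = 2 and tw(G) ≤ 2. Since 6–3–4–2–6 is a cycle in G, G is not acyclic. Forests are exactly the graphs of treewidth ≤ 1, so tw(G) ≥ 2. Therefore the treewidth is 2.

2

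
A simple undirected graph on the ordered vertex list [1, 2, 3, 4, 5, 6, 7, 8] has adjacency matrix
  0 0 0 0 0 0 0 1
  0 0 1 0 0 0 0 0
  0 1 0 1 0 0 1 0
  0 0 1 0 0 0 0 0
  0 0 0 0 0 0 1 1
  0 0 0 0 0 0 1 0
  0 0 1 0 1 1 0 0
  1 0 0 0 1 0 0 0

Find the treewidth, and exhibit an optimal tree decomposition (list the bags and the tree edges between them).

Treewidth 1.
One optimal decomposition is:
Bags: B1 = {5, 8}  B2 = {1, 8}  B3 = {5, 7}  B4 = {3, 7}  B5 = {2, 3}  B6 = {6, 7}  B7 = {3, 4}
Tree: B1–B2, B1–B3, B3–B4, B4–B5, B4–B6, B5–B7

The largest bag has 2 vertices, giving width 1; this decomposition certifies tw(G) ≤ 1. Any graph with an edge has treewidth ≥ 1, and G has the edge 8–5. Hence tw(G) = 1 exactly.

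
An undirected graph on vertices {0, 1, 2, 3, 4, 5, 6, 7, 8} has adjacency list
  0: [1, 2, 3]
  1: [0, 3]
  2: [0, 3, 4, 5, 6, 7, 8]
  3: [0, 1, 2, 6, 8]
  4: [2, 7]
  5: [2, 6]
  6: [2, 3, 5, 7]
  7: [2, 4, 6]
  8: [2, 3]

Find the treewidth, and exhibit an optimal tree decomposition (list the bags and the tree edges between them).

Every bag has size at most 3, so the width is 3 − 1 = 2 and tw(G) ≤ 2. For the lower bound, the 3 vertices {0, 1, 3} are pairwise adjacent, and any tree decomposition puts a clique entirely inside one bag — forcing width ≥ 2. Hence tw(G) = 2 exactly.

Treewidth 2.
Bags: B1 = {2, 3, 6}  B2 = {2, 5, 6}  B3 = {0, 2, 3}  B4 = {2, 6, 7}  B5 = {2, 3, 8}  B6 = {0, 1, 3}  B7 = {2, 4, 7}
Tree: B1–B2, B1–B3, B1–B4, B1–B5, B3–B6, B4–B7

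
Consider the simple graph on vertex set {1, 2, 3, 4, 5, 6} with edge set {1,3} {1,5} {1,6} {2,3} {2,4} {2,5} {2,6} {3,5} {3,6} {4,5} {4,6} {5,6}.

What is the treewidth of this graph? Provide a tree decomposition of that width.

Every bag has size at most 4, so the width is 4 − 1 = 3 and tw(G) ≤ 3. Conversely, {1, 3, 5, 6} is a clique of size 4, and the vertices of any clique must share a bag in every tree decomposition; so some bag has ≥ 4 vertices and tw(G) ≥ 3. Therefore the treewidth is 3.

Treewidth 3.
One such decomposition:
Bags: B1 = {1, 3, 5, 6}  B2 = {2, 3, 5, 6}  B3 = {2, 4, 5, 6}
Tree: B1–B2, B2–B3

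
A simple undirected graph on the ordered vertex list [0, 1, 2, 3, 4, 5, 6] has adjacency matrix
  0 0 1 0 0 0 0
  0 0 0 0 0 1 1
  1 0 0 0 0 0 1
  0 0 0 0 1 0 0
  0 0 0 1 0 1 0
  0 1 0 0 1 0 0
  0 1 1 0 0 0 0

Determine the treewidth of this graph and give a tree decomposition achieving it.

Each bag holds 2 vertices, so the decomposition has width 1, which upper-bounds the treewidth. Any graph with an edge has treewidth ≥ 1, and G has the edge 0–2. Therefore the treewidth is 1.

Treewidth 1.
One such decomposition:
Bags: B1 = {0, 2}  B2 = {2, 6}  B3 = {1, 6}  B4 = {1, 5}  B5 = {4, 5}  B6 = {3, 4}
Tree: B1–B2, B2–B3, B3–B4, B4–B5, B5–B6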